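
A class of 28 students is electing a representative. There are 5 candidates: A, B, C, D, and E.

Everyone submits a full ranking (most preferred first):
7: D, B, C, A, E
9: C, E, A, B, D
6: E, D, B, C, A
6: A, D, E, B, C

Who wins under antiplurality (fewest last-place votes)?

B

Last-place votes: A 6, B 0, C 6, D 9, E 7.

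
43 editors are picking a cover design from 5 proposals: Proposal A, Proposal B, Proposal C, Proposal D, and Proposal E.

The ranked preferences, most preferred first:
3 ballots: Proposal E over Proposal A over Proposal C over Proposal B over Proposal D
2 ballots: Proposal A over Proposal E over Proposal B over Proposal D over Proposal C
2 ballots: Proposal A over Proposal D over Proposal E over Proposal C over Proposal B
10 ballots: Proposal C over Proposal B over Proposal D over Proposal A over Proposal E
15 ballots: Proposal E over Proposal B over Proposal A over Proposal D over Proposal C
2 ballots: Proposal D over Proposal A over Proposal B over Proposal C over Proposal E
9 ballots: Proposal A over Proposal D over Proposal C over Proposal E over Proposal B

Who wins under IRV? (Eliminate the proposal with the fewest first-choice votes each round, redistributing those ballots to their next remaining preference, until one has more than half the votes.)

Round 1: Proposal A 13, Proposal B 0, Proposal C 10, Proposal D 2, Proposal E 18. Proposal B eliminated.
Round 2: Proposal A 13, Proposal C 10, Proposal D 2, Proposal E 18. Proposal D eliminated.
Round 3: Proposal A 15, Proposal C 10, Proposal E 18. Proposal C eliminated.
Round 4: Proposal A 25, Proposal E 18. Proposal A has a majority (≥22).

Proposal A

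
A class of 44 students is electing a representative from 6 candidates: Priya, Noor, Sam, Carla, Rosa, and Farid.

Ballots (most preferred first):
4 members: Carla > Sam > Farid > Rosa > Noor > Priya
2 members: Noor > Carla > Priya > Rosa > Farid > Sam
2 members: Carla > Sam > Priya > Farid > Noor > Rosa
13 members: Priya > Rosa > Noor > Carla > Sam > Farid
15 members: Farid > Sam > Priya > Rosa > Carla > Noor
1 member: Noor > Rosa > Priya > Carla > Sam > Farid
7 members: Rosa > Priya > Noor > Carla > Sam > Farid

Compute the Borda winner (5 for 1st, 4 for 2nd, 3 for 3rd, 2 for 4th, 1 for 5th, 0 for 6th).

Priya: 4×0 + 2×3 + 2×3 + 13×5 + 15×3 + 1×3 + 7×4 = 153
Noor: 4×1 + 2×5 + 2×1 + 13×3 + 15×0 + 1×5 + 7×3 = 81
Sam: 4×4 + 2×0 + 2×4 + 13×1 + 15×4 + 1×1 + 7×1 = 105
Carla: 4×5 + 2×4 + 2×5 + 13×2 + 15×1 + 1×2 + 7×2 = 95
Rosa: 4×2 + 2×2 + 2×0 + 13×4 + 15×2 + 1×4 + 7×5 = 133
Farid: 4×3 + 2×1 + 2×2 + 13×0 + 15×5 + 1×0 + 7×0 = 93

Priya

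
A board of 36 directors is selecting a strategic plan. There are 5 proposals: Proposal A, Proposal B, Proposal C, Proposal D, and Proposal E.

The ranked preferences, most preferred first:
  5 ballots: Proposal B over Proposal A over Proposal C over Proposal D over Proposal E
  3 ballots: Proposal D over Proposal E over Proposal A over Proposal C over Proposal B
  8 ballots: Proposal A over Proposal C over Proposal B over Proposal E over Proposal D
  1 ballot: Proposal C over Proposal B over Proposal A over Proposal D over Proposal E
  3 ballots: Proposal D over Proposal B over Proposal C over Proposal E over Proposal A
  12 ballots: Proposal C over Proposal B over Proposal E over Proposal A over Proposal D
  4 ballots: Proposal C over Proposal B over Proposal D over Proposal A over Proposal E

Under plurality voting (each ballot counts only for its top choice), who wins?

Proposal C

First-place votes: Proposal A 8, Proposal B 5, Proposal C 17, Proposal D 6, Proposal E 0.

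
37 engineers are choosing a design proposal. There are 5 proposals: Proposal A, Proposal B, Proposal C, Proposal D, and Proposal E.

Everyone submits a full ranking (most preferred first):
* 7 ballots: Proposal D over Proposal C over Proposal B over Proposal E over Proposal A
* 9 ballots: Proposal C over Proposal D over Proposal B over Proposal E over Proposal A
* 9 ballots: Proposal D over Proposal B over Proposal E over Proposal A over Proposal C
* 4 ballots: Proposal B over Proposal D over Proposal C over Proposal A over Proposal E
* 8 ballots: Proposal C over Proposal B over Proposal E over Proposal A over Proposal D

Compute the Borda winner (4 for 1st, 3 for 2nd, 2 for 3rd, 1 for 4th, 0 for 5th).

Proposal D

Proposal A: 7×0 + 9×0 + 9×1 + 4×1 + 8×1 = 21
Proposal B: 7×2 + 9×2 + 9×3 + 4×4 + 8×3 = 99
Proposal C: 7×3 + 9×4 + 9×0 + 4×2 + 8×4 = 97
Proposal D: 7×4 + 9×3 + 9×4 + 4×3 + 8×0 = 103
Proposal E: 7×1 + 9×1 + 9×2 + 4×0 + 8×2 = 50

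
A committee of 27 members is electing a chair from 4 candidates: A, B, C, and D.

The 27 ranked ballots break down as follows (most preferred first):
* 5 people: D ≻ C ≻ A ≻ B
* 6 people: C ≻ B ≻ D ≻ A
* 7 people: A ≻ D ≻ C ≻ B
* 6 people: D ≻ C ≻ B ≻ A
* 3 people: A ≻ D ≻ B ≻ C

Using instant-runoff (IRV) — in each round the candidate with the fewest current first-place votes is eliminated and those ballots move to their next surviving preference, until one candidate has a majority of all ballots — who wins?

D

Round 1: A 10, B 0, C 6, D 11. B eliminated.
Round 2: A 10, C 6, D 11. C eliminated.
Round 3: A 10, D 17. D has a majority (≥14).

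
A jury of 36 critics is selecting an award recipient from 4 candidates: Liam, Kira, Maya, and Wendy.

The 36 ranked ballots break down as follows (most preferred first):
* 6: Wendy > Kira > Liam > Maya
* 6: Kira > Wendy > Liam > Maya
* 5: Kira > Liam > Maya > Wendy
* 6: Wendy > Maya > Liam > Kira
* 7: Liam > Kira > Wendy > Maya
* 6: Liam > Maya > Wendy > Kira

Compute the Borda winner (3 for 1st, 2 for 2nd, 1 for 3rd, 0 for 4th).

Liam

Liam: 6×1 + 6×1 + 5×2 + 6×1 + 7×3 + 6×3 = 67
Kira: 6×2 + 6×3 + 5×3 + 6×0 + 7×2 + 6×0 = 59
Maya: 6×0 + 6×0 + 5×1 + 6×2 + 7×0 + 6×2 = 29
Wendy: 6×3 + 6×2 + 5×0 + 6×3 + 7×1 + 6×1 = 61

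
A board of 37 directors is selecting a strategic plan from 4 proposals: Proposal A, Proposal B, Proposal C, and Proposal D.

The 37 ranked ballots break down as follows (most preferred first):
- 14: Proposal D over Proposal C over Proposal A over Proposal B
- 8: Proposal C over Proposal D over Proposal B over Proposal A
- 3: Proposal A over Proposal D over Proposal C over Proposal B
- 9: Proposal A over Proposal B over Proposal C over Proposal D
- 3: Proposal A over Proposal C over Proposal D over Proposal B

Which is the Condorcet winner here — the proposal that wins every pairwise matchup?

Proposal C vs Proposal A: 22–15
Proposal C vs Proposal B: 28–9
Proposal C vs Proposal D: 20–17
Proposal C beats every other proposal.

Proposal C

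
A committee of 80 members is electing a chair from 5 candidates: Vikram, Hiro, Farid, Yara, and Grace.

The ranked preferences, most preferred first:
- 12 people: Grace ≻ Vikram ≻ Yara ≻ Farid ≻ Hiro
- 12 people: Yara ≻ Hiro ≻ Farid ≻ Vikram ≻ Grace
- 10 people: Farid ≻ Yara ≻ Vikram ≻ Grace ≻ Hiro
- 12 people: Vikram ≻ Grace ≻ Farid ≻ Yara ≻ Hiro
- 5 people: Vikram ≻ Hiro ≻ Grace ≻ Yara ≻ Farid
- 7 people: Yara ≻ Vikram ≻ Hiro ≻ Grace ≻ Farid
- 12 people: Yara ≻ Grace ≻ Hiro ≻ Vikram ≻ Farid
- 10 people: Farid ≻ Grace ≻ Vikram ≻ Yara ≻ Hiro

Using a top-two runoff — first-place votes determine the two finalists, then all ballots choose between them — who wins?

Round 1 first-place votes: Vikram 17, Hiro 0, Farid 20, Yara 31, Grace 12. Yara and Farid advance.
Runoff: Yara is ranked above Farid on 48 ballots, Farid above Yara on 32.

Yara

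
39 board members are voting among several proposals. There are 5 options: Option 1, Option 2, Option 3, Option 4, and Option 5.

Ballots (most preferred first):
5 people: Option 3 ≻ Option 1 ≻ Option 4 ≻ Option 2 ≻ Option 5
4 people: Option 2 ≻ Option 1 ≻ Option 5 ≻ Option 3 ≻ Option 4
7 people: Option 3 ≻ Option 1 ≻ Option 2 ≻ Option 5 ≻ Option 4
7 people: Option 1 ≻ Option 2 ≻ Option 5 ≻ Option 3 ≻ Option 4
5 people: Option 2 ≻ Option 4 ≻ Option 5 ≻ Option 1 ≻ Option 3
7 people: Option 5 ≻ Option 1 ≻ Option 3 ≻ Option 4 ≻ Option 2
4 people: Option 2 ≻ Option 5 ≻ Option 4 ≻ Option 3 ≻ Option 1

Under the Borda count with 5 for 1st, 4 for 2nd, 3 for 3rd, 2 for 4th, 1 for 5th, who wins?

Option 1

Option 1: 5×4 + 4×4 + 7×4 + 7×5 + 5×2 + 7×4 + 4×1 = 141
Option 2: 5×2 + 4×5 + 7×3 + 7×4 + 5×5 + 7×1 + 4×5 = 131
Option 3: 5×5 + 4×2 + 7×5 + 7×2 + 5×1 + 7×3 + 4×2 = 116
Option 4: 5×3 + 4×1 + 7×1 + 7×1 + 5×4 + 7×2 + 4×3 = 79
Option 5: 5×1 + 4×3 + 7×2 + 7×3 + 5×3 + 7×5 + 4×4 = 118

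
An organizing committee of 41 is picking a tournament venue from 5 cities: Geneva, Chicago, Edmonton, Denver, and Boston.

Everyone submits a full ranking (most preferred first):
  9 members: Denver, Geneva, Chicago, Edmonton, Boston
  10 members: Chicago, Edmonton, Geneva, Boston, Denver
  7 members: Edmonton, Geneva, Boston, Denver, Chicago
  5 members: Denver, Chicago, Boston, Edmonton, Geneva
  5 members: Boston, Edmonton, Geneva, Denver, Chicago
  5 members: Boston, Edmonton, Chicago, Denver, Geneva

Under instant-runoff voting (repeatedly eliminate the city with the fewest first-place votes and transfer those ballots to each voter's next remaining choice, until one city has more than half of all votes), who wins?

Boston

Round 1: Geneva 0, Chicago 10, Edmonton 7, Denver 14, Boston 10. Geneva eliminated.
Round 2: Chicago 10, Edmonton 7, Denver 14, Boston 10. Edmonton eliminated.
Round 3: Chicago 10, Denver 14, Boston 17. Chicago eliminated.
Round 4: Denver 14, Boston 27. Boston has a majority (≥21).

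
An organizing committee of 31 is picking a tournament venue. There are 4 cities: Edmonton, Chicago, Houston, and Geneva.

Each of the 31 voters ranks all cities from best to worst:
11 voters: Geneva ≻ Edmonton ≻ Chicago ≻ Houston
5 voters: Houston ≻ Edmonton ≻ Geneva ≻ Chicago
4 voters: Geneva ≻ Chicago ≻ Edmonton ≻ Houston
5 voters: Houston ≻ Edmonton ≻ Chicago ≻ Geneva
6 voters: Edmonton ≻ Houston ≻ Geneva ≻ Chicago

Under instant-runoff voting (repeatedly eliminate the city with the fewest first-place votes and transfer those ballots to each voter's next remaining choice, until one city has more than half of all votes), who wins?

Houston

Round 1: Edmonton 6, Chicago 0, Houston 10, Geneva 15. Chicago eliminated.
Round 2: Edmonton 6, Houston 10, Geneva 15. Edmonton eliminated.
Round 3: Houston 16, Geneva 15. Houston has a majority (≥16).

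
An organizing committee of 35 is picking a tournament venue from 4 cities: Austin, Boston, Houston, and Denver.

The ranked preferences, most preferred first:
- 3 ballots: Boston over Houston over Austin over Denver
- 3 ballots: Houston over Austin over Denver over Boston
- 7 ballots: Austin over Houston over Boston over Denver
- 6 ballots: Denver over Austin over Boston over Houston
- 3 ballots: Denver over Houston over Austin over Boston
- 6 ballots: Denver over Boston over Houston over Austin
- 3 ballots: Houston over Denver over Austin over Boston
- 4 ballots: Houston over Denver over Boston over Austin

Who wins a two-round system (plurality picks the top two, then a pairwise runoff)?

Round 1 first-place votes: Austin 7, Boston 3, Houston 10, Denver 15. Denver and Houston advance.
Runoff: Denver is ranked above Houston on 15 ballots, Houston above Denver on 20.

Houston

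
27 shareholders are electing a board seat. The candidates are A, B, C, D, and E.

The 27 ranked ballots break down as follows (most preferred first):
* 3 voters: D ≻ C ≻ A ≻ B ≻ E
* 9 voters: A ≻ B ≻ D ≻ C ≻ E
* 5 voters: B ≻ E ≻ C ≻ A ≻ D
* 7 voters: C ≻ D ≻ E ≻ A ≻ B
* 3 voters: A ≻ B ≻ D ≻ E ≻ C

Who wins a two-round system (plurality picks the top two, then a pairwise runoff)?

C

Round 1 first-place votes: A 12, B 5, C 7, D 3, E 0. A and C advance.
Runoff: A is ranked above C on 12 ballots, C above A on 15.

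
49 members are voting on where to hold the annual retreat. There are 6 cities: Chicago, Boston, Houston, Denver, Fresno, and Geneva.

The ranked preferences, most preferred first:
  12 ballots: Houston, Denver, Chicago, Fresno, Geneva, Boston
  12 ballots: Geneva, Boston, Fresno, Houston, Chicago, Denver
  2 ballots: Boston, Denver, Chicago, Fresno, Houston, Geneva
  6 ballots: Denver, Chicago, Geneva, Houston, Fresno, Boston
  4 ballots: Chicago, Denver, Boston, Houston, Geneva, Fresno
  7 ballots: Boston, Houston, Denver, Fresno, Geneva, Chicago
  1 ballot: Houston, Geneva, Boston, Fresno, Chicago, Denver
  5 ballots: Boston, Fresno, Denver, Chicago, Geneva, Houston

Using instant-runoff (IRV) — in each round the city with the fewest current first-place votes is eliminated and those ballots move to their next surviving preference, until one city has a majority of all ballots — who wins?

Geneva

Round 1: Chicago 4, Boston 14, Houston 13, Denver 6, Fresno 0, Geneva 12. Fresno eliminated.
Round 2: Chicago 4, Boston 14, Houston 13, Denver 6, Geneva 12. Chicago eliminated.
Round 3: Boston 14, Houston 13, Denver 10, Geneva 12. Denver eliminated.
Round 4: Boston 18, Houston 13, Geneva 18. Houston eliminated.
Round 5: Boston 18, Geneva 31. Geneva has a majority (≥25).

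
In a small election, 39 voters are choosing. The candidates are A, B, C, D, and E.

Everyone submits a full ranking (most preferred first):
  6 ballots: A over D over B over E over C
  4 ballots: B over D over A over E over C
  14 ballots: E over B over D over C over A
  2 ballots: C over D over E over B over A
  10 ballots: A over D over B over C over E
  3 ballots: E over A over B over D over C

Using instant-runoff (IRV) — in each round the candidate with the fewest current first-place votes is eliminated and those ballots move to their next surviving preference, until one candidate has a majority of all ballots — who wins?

Round 1: A 16, B 4, C 2, D 0, E 17. D eliminated.
Round 2: A 16, B 4, C 2, E 17. C eliminated.
Round 3: A 16, B 4, E 19. B eliminated.
Round 4: A 20, E 19. A has a majority (≥20).

A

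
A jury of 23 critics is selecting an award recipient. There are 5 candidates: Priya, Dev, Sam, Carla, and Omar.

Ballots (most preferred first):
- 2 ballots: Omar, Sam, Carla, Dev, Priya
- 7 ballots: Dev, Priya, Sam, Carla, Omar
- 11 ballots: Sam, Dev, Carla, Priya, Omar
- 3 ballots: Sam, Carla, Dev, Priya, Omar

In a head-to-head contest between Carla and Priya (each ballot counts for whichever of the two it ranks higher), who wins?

Carla

Carla is ranked above Priya on 16 ballots; Priya above Carla on 7.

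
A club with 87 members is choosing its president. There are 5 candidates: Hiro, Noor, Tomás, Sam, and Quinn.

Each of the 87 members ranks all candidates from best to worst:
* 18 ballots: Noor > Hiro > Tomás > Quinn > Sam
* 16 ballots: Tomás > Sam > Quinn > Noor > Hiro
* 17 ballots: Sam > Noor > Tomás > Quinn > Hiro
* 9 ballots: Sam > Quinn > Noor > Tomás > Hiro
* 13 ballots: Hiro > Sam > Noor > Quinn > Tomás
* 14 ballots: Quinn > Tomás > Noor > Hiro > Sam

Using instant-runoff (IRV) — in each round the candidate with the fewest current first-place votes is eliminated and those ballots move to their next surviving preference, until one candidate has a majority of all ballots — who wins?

Round 1: Hiro 13, Noor 18, Tomás 16, Sam 26, Quinn 14. Hiro eliminated.
Round 2: Noor 18, Tomás 16, Sam 39, Quinn 14. Quinn eliminated.
Round 3: Noor 18, Tomás 30, Sam 39. Noor eliminated.
Round 4: Tomás 48, Sam 39. Tomás has a majority (≥44).

Tomás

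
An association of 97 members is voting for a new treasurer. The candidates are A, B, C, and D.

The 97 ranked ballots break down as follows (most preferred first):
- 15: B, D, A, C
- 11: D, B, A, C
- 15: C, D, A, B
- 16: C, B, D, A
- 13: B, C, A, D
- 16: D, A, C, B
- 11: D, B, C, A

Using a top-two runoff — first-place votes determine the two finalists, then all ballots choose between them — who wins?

D

Round 1 first-place votes: A 0, B 28, C 31, D 38. D and C advance.
Runoff: D is ranked above C on 53 ballots, C above D on 44.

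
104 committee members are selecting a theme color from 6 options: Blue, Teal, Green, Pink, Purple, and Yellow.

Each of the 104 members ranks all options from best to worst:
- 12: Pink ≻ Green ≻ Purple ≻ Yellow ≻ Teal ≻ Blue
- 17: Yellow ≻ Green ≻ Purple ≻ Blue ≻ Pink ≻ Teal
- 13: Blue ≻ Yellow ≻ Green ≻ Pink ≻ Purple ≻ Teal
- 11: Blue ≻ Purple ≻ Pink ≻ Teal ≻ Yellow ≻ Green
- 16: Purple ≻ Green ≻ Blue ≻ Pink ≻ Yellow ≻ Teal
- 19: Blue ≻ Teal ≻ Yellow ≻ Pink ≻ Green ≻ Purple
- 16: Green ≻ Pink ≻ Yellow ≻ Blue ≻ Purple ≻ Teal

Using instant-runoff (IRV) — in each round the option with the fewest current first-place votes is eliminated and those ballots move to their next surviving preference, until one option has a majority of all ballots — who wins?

Round 1: Blue 43, Teal 0, Green 16, Pink 12, Purple 16, Yellow 17. Teal eliminated.
Round 2: Blue 43, Green 16, Pink 12, Purple 16, Yellow 17. Pink eliminated.
Round 3: Blue 43, Green 28, Purple 16, Yellow 17. Purple eliminated.
Round 4: Blue 43, Green 44, Yellow 17. Yellow eliminated.
Round 5: Blue 43, Green 61. Green has a majority (≥53).

Green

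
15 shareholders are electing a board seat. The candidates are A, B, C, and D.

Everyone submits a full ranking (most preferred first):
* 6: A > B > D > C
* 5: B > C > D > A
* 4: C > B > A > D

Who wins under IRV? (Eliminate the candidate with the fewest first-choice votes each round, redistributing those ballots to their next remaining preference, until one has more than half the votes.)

Round 1: A 6, B 5, C 4, D 0. D eliminated.
Round 2: A 6, B 5, C 4. C eliminated.
Round 3: A 6, B 9. B has a majority (≥8).

B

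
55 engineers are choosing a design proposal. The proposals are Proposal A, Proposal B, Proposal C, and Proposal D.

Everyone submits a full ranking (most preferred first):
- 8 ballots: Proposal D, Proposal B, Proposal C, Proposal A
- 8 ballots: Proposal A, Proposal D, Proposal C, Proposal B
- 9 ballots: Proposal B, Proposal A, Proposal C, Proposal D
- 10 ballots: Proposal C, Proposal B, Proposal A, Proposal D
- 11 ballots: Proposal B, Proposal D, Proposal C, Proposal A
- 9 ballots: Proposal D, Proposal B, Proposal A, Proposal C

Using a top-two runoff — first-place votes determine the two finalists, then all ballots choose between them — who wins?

Proposal B

Round 1 first-place votes: Proposal A 8, Proposal B 20, Proposal C 10, Proposal D 17. Proposal B and Proposal D advance.
Runoff: Proposal B is ranked above Proposal D on 30 ballots, Proposal D above Proposal B on 25.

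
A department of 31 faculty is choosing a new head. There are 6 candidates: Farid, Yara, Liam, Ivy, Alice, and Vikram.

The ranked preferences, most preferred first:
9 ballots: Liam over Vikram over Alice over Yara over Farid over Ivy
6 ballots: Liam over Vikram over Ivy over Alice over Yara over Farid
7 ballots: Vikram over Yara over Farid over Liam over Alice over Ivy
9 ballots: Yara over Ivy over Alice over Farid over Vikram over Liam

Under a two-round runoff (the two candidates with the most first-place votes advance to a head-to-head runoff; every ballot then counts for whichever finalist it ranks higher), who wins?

Yara

Round 1 first-place votes: Farid 0, Yara 9, Liam 15, Ivy 0, Alice 0, Vikram 7. Liam and Yara advance.
Runoff: Liam is ranked above Yara on 15 ballots, Yara above Liam on 16.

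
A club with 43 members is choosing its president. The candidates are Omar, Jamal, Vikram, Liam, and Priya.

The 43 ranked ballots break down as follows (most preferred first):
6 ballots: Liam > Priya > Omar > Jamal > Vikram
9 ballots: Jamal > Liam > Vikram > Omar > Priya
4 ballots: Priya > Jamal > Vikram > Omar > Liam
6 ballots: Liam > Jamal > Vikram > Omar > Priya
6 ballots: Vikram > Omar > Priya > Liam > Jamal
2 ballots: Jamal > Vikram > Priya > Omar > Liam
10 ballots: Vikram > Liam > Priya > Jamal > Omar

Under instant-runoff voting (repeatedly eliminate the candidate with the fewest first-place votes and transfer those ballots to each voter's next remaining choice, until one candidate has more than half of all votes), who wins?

Round 1: Omar 0, Jamal 11, Vikram 16, Liam 12, Priya 4. Omar eliminated.
Round 2: Jamal 11, Vikram 16, Liam 12, Priya 4. Priya eliminated.
Round 3: Jamal 15, Vikram 16, Liam 12. Liam eliminated.
Round 4: Jamal 27, Vikram 16. Jamal has a majority (≥22).

Jamal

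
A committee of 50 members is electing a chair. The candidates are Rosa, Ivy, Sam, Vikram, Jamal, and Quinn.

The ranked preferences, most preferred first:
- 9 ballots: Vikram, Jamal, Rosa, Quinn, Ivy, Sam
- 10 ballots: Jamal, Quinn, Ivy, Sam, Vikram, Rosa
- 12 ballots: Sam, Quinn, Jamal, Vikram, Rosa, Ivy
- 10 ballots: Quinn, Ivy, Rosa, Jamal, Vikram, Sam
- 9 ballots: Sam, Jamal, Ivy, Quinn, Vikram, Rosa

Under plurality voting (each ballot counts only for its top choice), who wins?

Sam

First-place votes: Rosa 0, Ivy 0, Sam 21, Vikram 9, Jamal 10, Quinn 10.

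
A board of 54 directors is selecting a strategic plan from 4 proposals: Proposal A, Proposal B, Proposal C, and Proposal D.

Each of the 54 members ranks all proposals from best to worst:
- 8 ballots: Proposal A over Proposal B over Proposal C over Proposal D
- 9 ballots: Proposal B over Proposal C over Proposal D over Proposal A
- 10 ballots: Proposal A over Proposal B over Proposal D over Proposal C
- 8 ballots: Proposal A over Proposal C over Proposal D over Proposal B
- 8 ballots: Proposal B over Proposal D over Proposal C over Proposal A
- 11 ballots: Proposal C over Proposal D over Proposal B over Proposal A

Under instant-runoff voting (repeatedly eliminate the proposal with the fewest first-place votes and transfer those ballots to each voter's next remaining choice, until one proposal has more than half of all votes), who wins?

Proposal B

Round 1: Proposal A 26, Proposal B 17, Proposal C 11, Proposal D 0. Proposal D eliminated.
Round 2: Proposal A 26, Proposal B 17, Proposal C 11. Proposal C eliminated.
Round 3: Proposal A 26, Proposal B 28. Proposal B has a majority (≥28).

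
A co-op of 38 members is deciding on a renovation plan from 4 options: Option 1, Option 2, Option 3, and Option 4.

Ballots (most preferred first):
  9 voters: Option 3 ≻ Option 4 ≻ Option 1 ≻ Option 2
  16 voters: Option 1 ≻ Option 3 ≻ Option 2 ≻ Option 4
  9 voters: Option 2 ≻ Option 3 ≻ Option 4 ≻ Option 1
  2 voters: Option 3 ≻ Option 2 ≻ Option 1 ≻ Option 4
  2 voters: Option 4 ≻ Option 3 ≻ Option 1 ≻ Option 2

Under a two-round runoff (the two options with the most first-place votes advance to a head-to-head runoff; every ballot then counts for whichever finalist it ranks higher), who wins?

Option 3

Round 1 first-place votes: Option 1 16, Option 2 9, Option 3 11, Option 4 2. Option 1 and Option 3 advance.
Runoff: Option 1 is ranked above Option 3 on 16 ballots, Option 3 above Option 1 on 22.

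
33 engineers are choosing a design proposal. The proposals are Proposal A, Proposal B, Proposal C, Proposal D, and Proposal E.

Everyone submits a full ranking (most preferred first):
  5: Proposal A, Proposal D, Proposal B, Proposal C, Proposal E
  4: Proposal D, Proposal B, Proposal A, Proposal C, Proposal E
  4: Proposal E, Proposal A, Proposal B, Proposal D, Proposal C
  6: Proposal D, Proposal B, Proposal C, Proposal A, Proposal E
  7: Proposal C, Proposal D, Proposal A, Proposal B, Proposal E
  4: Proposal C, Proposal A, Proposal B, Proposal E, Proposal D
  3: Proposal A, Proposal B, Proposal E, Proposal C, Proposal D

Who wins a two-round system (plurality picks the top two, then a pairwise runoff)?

Round 1 first-place votes: Proposal A 8, Proposal B 0, Proposal C 11, Proposal D 10, Proposal E 4. Proposal C and Proposal D advance.
Runoff: Proposal C is ranked above Proposal D on 14 ballots, Proposal D above Proposal C on 19.

Proposal D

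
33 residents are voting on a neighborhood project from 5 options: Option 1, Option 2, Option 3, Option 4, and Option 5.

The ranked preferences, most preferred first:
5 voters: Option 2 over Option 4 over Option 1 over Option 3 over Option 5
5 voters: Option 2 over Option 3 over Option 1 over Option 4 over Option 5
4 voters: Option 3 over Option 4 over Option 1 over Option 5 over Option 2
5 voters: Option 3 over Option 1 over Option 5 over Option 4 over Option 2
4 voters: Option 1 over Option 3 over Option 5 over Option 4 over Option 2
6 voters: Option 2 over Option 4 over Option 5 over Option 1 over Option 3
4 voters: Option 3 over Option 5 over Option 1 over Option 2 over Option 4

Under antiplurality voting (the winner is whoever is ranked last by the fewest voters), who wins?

Option 1

Last-place votes: Option 1 0, Option 2 13, Option 3 6, Option 4 4, Option 5 10.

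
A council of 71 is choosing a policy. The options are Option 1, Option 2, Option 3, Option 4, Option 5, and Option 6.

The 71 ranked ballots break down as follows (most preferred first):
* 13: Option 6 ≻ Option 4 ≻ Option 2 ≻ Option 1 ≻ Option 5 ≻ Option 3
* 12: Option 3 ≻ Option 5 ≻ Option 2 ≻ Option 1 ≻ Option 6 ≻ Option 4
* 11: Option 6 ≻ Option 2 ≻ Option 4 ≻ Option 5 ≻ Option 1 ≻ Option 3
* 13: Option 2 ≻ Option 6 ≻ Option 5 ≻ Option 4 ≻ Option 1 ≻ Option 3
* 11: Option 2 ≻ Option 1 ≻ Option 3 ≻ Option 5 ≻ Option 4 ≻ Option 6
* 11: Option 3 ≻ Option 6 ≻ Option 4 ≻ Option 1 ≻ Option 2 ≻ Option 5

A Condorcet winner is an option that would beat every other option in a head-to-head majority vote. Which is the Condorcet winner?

Option 2

Option 2 vs Option 1: 60–11
Option 2 vs Option 3: 48–23
Option 2 vs Option 4: 47–24
Option 2 vs Option 5: 59–12
Option 2 vs Option 6: 36–35
Option 2 beats every other option.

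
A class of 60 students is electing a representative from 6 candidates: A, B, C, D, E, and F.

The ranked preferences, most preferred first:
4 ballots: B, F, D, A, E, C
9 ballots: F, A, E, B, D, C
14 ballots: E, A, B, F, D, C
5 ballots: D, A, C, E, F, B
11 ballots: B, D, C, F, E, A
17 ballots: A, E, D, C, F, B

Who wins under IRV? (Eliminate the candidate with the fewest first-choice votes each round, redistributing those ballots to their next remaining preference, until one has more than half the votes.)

A

Round 1: A 17, B 15, C 0, D 5, E 14, F 9. C eliminated.
Round 2: A 17, B 15, D 5, E 14, F 9. D eliminated.
Round 3: A 22, B 15, E 14, F 9. F eliminated.
Round 4: A 31, B 15, E 14. A has a majority (≥31).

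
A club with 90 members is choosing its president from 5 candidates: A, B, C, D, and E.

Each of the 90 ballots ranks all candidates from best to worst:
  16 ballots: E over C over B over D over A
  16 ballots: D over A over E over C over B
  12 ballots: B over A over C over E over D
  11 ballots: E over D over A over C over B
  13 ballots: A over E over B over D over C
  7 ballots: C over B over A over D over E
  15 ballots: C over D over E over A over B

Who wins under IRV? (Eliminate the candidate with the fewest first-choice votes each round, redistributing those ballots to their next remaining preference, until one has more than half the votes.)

A

Round 1: A 13, B 12, C 22, D 16, E 27. B eliminated.
Round 2: A 25, C 22, D 16, E 27. D eliminated.
Round 3: A 41, C 22, E 27. C eliminated.
Round 4: A 48, E 42. A has a majority (≥46).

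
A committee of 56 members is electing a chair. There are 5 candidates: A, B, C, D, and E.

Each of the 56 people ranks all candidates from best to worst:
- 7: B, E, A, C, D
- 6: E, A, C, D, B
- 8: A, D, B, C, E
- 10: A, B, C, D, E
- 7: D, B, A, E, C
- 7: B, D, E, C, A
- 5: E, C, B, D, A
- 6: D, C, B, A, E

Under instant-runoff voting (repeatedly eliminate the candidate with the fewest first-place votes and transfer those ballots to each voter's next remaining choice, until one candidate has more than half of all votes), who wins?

B

Round 1: A 18, B 14, C 0, D 13, E 11. C eliminated.
Round 2: A 18, B 14, D 13, E 11. E eliminated.
Round 3: A 24, B 19, D 13. D eliminated.
Round 4: A 24, B 32. B has a majority (≥29).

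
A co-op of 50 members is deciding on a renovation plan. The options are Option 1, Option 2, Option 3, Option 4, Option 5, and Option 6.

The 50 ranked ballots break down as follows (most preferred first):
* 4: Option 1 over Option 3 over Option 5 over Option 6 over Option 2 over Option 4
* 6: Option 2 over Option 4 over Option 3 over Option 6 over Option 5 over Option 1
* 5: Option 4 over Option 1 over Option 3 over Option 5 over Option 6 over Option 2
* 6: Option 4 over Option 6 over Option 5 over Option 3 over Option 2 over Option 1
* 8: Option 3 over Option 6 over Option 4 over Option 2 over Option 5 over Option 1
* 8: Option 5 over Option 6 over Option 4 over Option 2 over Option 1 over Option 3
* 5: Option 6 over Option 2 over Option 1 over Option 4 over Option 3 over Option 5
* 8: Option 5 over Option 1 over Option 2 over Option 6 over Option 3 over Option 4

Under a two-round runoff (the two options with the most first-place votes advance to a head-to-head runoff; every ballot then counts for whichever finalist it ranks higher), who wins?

Option 4

Round 1 first-place votes: Option 1 4, Option 2 6, Option 3 8, Option 4 11, Option 5 16, Option 6 5. Option 5 and Option 4 advance.
Runoff: Option 5 is ranked above Option 4 on 20 ballots, Option 4 above Option 5 on 30.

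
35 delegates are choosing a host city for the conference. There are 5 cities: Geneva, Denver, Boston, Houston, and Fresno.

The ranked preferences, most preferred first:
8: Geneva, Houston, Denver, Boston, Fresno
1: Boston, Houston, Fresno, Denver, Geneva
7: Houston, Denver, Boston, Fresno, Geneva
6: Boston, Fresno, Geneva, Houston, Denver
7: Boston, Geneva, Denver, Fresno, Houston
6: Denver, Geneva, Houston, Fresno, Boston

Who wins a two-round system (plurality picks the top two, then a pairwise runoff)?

Round 1 first-place votes: Geneva 8, Denver 6, Boston 14, Houston 7, Fresno 0. Boston and Geneva advance.
Runoff: Boston is ranked above Geneva on 21 ballots, Geneva above Boston on 14.

Boston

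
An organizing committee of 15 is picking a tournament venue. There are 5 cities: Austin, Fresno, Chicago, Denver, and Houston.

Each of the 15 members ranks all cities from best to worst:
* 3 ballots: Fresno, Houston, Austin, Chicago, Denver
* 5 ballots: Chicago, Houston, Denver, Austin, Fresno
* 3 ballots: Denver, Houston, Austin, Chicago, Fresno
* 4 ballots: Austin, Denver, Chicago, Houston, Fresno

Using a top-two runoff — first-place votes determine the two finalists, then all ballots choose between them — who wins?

Round 1 first-place votes: Austin 4, Fresno 3, Chicago 5, Denver 3, Houston 0. Chicago and Austin advance.
Runoff: Chicago is ranked above Austin on 5 ballots, Austin above Chicago on 10.

Austin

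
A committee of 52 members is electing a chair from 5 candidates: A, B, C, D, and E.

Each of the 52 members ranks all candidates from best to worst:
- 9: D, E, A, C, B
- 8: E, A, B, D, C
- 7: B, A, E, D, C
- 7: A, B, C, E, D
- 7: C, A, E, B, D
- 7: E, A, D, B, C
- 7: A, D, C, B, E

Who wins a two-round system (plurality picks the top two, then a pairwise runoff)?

A

Round 1 first-place votes: A 14, B 7, C 7, D 9, E 15. E and A advance.
Runoff: E is ranked above A on 24 ballots, A above E on 28.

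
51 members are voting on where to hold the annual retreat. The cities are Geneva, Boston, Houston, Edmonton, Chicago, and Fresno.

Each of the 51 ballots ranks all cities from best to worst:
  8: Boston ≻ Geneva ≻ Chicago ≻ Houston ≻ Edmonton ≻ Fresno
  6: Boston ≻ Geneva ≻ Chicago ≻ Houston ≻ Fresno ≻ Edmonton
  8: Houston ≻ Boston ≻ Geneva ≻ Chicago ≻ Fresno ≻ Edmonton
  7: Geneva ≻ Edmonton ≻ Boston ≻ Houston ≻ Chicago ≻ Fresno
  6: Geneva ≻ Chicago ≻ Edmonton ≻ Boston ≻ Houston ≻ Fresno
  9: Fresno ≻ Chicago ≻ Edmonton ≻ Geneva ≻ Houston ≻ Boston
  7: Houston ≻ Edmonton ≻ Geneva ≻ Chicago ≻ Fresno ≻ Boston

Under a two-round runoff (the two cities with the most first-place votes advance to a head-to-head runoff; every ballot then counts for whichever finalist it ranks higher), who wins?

Boston

Round 1 first-place votes: Geneva 13, Boston 14, Houston 15, Edmonton 0, Chicago 0, Fresno 9. Houston and Boston advance.
Runoff: Houston is ranked above Boston on 24 ballots, Boston above Houston on 27.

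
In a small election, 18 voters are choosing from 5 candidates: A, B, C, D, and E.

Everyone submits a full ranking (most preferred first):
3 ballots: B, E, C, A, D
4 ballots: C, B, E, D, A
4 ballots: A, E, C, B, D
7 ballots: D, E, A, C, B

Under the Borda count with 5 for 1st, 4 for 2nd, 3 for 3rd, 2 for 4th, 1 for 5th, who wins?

A: 3×2 + 4×1 + 4×5 + 7×3 = 51
B: 3×5 + 4×4 + 4×2 + 7×1 = 46
C: 3×3 + 4×5 + 4×3 + 7×2 = 55
D: 3×1 + 4×2 + 4×1 + 7×5 = 50
E: 3×4 + 4×3 + 4×4 + 7×4 = 68

E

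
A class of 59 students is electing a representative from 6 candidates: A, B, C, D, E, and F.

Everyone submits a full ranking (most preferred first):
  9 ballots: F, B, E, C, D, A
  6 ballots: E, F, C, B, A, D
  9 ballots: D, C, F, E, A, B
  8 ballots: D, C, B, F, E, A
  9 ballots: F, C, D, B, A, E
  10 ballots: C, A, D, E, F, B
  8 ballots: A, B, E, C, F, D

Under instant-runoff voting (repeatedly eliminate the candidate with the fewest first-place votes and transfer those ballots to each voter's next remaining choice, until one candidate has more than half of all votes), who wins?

Round 1: A 8, B 0, C 10, D 17, E 6, F 18. B eliminated.
Round 2: A 8, C 10, D 17, E 6, F 18. E eliminated.
Round 3: A 8, C 10, D 17, F 24. A eliminated.
Round 4: C 18, D 17, F 24. D eliminated.
Round 5: C 35, F 24. C has a majority (≥30).

C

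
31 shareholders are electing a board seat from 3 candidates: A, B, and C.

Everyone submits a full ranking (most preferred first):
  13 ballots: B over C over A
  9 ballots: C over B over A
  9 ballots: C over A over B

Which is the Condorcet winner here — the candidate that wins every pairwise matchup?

C vs A: 31–0
C vs B: 18–13
C beats every other candidate.

C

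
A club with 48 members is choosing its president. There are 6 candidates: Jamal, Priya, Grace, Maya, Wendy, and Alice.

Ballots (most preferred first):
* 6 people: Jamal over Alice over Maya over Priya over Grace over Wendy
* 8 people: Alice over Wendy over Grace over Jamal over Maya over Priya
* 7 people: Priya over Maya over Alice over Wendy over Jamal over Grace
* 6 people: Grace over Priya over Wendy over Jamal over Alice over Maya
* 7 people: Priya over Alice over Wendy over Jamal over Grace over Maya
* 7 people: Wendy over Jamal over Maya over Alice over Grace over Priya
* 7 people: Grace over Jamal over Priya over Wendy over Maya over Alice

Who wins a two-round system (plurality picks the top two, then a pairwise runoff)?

Grace

Round 1 first-place votes: Jamal 6, Priya 14, Grace 13, Maya 0, Wendy 7, Alice 8. Priya and Grace advance.
Runoff: Priya is ranked above Grace on 20 ballots, Grace above Priya on 28.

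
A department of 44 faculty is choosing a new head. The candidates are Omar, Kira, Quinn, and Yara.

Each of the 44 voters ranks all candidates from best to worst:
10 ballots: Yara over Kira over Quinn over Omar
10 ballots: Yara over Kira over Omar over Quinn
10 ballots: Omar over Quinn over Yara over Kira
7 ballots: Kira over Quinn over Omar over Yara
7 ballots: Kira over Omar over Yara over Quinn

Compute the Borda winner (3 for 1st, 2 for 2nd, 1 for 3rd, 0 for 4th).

Omar: 10×0 + 10×1 + 10×3 + 7×1 + 7×2 = 61
Kira: 10×2 + 10×2 + 10×0 + 7×3 + 7×3 = 82
Quinn: 10×1 + 10×0 + 10×2 + 7×2 + 7×0 = 44
Yara: 10×3 + 10×3 + 10×1 + 7×0 + 7×1 = 77

Kira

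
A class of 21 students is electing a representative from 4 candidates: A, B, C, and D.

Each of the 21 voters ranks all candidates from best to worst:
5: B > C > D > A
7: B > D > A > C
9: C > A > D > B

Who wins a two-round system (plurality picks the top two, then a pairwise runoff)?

B

Round 1 first-place votes: A 0, B 12, C 9, D 0. B and C advance.
Runoff: B is ranked above C on 12 ballots, C above B on 9.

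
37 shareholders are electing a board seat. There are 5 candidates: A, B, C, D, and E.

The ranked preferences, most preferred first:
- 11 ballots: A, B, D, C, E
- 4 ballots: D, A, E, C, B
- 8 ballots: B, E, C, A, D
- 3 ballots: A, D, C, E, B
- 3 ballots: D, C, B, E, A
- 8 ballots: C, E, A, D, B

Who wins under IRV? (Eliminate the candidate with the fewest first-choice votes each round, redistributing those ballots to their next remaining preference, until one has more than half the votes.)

C

Round 1: A 14, B 8, C 8, D 7, E 0. E eliminated.
Round 2: A 14, B 8, C 8, D 7. D eliminated.
Round 3: A 18, B 8, C 11. B eliminated.
Round 4: A 18, C 19. C has a majority (≥19).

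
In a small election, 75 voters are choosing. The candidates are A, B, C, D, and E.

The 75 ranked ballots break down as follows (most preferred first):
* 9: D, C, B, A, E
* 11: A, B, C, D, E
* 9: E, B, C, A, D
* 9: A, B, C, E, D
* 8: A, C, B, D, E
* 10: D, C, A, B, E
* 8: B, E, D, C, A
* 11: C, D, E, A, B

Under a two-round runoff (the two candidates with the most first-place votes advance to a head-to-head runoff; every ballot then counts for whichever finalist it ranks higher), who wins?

Round 1 first-place votes: A 28, B 8, C 11, D 19, E 9. A and D advance.
Runoff: A is ranked above D on 37 ballots, D above A on 38.

D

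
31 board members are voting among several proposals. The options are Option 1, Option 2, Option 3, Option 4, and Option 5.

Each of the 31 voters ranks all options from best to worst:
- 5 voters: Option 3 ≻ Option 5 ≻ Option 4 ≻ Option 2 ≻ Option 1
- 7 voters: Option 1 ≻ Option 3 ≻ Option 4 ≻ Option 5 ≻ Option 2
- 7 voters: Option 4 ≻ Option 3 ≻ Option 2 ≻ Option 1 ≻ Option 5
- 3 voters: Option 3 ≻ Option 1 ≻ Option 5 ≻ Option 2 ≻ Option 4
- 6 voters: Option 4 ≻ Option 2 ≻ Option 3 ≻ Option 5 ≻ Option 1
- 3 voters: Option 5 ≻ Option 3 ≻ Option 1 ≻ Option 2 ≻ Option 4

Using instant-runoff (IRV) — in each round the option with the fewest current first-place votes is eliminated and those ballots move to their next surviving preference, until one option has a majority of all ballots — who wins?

Option 3

Round 1: Option 1 7, Option 2 0, Option 3 8, Option 4 13, Option 5 3. Option 2 eliminated.
Round 2: Option 1 7, Option 3 8, Option 4 13, Option 5 3. Option 5 eliminated.
Round 3: Option 1 7, Option 3 11, Option 4 13. Option 1 eliminated.
Round 4: Option 3 18, Option 4 13. Option 3 has a majority (≥16).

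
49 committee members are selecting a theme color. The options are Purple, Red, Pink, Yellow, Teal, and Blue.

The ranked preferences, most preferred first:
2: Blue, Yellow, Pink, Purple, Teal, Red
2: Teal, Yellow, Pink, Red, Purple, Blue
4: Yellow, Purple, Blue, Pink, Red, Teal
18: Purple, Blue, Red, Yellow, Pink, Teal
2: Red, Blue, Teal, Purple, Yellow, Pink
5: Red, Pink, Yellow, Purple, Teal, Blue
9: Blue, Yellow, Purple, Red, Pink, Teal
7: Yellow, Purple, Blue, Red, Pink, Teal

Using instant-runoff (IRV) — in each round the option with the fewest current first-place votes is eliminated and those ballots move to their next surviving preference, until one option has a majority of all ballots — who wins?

Yellow

Round 1: Purple 18, Red 7, Pink 0, Yellow 11, Teal 2, Blue 11. Pink eliminated.
Round 2: Purple 18, Red 7, Yellow 11, Teal 2, Blue 11. Teal eliminated.
Round 3: Purple 18, Red 7, Yellow 13, Blue 11. Red eliminated.
Round 4: Purple 18, Yellow 18, Blue 13. Blue eliminated.
Round 5: Purple 20, Yellow 29. Yellow has a majority (≥25).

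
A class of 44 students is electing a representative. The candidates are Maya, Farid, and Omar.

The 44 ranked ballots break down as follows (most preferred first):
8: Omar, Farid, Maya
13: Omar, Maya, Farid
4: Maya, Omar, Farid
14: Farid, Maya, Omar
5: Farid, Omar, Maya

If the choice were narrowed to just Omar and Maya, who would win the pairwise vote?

Omar

Omar is ranked above Maya on 26 ballots; Maya above Omar on 18.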